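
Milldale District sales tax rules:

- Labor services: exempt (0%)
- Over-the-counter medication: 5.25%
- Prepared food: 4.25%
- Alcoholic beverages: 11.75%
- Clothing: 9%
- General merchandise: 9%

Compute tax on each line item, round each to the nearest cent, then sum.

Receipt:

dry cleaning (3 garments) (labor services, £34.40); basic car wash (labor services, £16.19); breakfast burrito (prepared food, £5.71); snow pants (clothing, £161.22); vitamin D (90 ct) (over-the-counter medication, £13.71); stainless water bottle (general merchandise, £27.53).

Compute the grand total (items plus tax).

Dry cleaning (3 garments) £34.40: labor services → 0% → £0.00
Basic car wash £16.19: labor services → 0% → £0.00
Breakfast burrito £5.71: prepared food → 4.25% → £0.24
Snow pants £161.22: clothing → 9% → £14.51
Vitamin D (90 ct) £13.71: over-the-counter medication → 5.25% → £0.72
Stainless water bottle £27.53: general merchandise → 9% → £2.48
Subtotal = £258.76; tax = £17.95; total due = £276.71

£276.71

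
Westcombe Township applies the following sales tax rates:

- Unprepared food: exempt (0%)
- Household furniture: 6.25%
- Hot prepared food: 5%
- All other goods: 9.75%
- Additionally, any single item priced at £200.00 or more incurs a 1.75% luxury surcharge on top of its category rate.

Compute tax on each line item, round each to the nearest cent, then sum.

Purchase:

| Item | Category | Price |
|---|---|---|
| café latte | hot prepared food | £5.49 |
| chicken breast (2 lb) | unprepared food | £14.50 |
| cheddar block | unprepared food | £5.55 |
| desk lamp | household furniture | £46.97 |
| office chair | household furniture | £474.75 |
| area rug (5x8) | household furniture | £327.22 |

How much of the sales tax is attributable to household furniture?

Desk lamp £46.97: household furniture → 6.25% → £2.94
Office chair £474.75: household furniture → 6.25% + 1.75% surcharge = 8% → £37.98
Area rug (5x8) £327.22: household furniture → 6.25% + 1.75% surcharge = 8% → £26.18
Tax on household furniture = £2.94 + £37.98 + £26.18 = £67.10

£67.10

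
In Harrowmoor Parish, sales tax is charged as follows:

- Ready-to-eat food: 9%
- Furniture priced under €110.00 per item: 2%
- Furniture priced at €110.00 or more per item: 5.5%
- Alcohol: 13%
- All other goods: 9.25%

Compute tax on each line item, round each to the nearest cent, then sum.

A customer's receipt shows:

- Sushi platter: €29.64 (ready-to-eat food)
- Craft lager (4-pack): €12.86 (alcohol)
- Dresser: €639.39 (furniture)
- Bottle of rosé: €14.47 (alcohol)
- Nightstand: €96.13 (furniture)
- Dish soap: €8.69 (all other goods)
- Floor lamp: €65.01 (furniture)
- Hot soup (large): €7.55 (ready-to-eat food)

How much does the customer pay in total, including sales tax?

Sushi platter €29.64: ready-to-eat food → 9% → €2.67
Craft lager (4-pack) €12.86: alcohol → 13% → €1.67
Dresser €639.39: furniture, €110.00 or more → 5.5% → €35.17
Bottle of rosé €14.47: alcohol → 13% → €1.88
Nightstand €96.13: furniture, under €110.00 → 2% → €1.92
Dish soap €8.69: all other goods → 9.25% → €0.80
Floor lamp €65.01: furniture, under €110.00 → 2% → €1.30
Hot soup (large) €7.55: ready-to-eat food → 9% → €0.68
Subtotal = €873.74; tax = €46.09; total due = €919.83

€919.83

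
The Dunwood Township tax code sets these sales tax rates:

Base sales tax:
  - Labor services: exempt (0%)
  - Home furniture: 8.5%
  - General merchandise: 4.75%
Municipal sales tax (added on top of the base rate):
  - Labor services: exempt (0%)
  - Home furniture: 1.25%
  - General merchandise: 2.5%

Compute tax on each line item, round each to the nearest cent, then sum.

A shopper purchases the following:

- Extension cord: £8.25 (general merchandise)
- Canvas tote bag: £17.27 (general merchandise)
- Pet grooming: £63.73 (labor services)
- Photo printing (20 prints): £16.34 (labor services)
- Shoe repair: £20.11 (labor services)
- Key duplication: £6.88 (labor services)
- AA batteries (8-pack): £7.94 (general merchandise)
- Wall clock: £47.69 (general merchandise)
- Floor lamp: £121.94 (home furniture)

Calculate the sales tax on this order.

Extension cord £8.25: general merchandise → 4.75% + 2.5% municipal = 7.25% → £0.60
Canvas tote bag £17.27: general merchandise → 4.75% + 2.5% municipal = 7.25% → £1.25
Pet grooming £63.73: labor services → 0% + 0% municipal = 0% → £0.00
Photo printing (20 prints) £16.34: labor services → 0% + 0% municipal = 0% → £0.00
Shoe repair £20.11: labor services → 0% + 0% municipal = 0% → £0.00
Key duplication £6.88: labor services → 0% + 0% municipal = 0% → £0.00
AA batteries (8-pack) £7.94: general merchandise → 4.75% + 2.5% municipal = 7.25% → £0.58
Wall clock £47.69: general merchandise → 4.75% + 2.5% municipal = 7.25% → £3.46
Floor lamp £121.94: home furniture → 8.5% + 1.25% municipal = 9.75% → £11.89
Total tax = £0.60 + £1.25 + £0.58 + £3.46 + £11.89 = £17.78

£17.78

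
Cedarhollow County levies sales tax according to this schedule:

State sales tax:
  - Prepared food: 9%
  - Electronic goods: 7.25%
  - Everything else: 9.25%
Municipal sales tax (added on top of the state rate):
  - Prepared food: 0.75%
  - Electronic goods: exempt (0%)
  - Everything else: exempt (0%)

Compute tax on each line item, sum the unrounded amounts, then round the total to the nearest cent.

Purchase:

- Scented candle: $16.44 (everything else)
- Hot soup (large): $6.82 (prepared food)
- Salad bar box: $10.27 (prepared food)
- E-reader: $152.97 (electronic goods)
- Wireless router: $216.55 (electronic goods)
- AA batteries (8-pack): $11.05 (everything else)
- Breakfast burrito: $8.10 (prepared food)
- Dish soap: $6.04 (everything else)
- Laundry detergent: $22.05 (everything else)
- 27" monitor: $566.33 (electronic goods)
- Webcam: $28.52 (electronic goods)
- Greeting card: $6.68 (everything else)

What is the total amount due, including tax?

$1129.95

Scented candle $16.44: everything else → 9.25% + 0% municipal = 9.25% → $1.5207
Hot soup (large) $6.82: prepared food → 9% + 0.75% municipal = 9.75% → $0.66495
Salad bar box $10.27: prepared food → 9% + 0.75% municipal = 9.75% → $1.001325
E-reader $152.97: electronic goods → 7.25% + 0% municipal = 7.25% → $11.090325
Wireless router $216.55: electronic goods → 7.25% + 0% municipal = 7.25% → $15.699875
AA batteries (8-pack) $11.05: everything else → 9.25% + 0% municipal = 9.25% → $1.022125
Breakfast burrito $8.10: prepared food → 9% + 0.75% municipal = 9.75% → $0.78975
Dish soap $6.04: everything else → 9.25% + 0% municipal = 9.25% → $0.5587
Laundry detergent $22.05: everything else → 9.25% + 0% municipal = 9.25% → $2.039625
27" monitor $566.33: electronic goods → 7.25% + 0% municipal = 7.25% → $41.058925
Webcam $28.52: electronic goods → 7.25% + 0% municipal = 7.25% → $2.0677
Greeting card $6.68: everything else → 9.25% + 0% municipal = 9.25% → $0.6179
Subtotal = $1051.82; unrounded tax = $78.1319 → $78.13; total due = $1129.95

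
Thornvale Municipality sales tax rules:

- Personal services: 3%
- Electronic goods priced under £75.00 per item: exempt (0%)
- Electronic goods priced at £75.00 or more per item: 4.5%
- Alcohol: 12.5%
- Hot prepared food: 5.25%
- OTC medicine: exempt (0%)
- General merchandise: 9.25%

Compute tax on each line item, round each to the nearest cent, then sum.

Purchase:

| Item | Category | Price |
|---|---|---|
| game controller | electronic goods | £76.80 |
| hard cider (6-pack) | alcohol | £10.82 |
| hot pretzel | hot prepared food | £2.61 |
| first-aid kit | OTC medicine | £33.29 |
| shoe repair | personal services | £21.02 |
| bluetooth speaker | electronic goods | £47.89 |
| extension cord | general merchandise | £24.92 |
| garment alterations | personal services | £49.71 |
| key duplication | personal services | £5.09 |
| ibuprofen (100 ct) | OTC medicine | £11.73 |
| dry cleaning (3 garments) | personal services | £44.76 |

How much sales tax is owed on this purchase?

Game controller £76.80: electronic goods, £75.00 or more → 4.5% → £3.46
Hard cider (6-pack) £10.82: alcohol → 12.5% → £1.35
Hot pretzel £2.61: hot prepared food → 5.25% → £0.14
First-aid kit £33.29: OTC medicine → 0% → £0.00
Shoe repair £21.02: personal services → 3% → £0.63
Bluetooth speaker £47.89: electronic goods, under £75.00 → 0% → £0.00
Extension cord £24.92: general merchandise → 9.25% → £2.31
Garment alterations £49.71: personal services → 3% → £1.49
Key duplication £5.09: personal services → 3% → £0.15
Ibuprofen (100 ct) £11.73: OTC medicine → 0% → £0.00
Dry cleaning (3 garments) £44.76: personal services → 3% → £1.34
Total tax = £3.46 + £1.35 + £0.14 + £0.63 + £2.31 + £1.49 + £0.15 + £1.34 = £10.87

£10.87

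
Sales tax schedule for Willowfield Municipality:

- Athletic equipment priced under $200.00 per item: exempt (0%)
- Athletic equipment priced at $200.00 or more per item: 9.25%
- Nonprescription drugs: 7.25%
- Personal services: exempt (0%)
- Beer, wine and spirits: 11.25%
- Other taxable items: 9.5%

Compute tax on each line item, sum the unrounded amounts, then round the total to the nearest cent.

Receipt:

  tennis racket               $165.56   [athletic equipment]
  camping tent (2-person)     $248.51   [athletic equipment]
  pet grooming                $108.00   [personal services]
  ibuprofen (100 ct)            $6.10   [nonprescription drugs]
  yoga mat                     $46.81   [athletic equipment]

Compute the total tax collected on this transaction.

$23.43

Tennis racket $165.56: athletic equipment, under $200.00 → 0% → $0.00
Camping tent (2-person) $248.51: athletic equipment, $200.00 or more → 9.25% → $22.987175
Pet grooming $108.00: personal services → 0% → $0.00
Ibuprofen (100 ct) $6.10: nonprescription drugs → 7.25% → $0.44225
Yoga mat $46.81: athletic equipment, under $200.00 → 0% → $0.00
Unrounded tax sum = $23.429425 → $23.43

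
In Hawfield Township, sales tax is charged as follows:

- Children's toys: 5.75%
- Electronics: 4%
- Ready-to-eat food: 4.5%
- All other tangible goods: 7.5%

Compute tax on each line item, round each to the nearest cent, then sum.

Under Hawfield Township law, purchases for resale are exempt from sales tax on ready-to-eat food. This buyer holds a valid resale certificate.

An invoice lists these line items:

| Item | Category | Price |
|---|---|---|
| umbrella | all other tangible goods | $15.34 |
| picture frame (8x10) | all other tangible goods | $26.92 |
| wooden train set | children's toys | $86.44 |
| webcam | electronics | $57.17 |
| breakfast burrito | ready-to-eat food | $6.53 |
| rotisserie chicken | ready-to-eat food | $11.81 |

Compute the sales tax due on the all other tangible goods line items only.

$3.17

Umbrella $15.34: all other tangible goods → 7.5% → $1.15
Picture frame (8x10) $26.92: all other tangible goods → 7.5% → $2.02
Tax on all other tangible goods = $1.15 + $2.02 = $3.17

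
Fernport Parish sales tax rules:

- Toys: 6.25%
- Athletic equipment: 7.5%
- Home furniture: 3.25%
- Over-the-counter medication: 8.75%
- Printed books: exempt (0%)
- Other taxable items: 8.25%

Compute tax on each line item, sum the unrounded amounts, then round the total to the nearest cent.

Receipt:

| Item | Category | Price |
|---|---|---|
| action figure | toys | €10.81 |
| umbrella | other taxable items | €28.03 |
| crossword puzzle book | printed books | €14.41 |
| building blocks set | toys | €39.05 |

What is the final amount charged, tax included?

Action figure €10.81: toys → 6.25% → €0.675625
Umbrella €28.03: other taxable items → 8.25% → €2.312475
Crossword puzzle book €14.41: printed books → 0% → €0.00
Building blocks set €39.05: toys → 6.25% → €2.440625
Subtotal = €92.30; unrounded tax = €5.428725 → €5.43; total due = €97.73

€97.73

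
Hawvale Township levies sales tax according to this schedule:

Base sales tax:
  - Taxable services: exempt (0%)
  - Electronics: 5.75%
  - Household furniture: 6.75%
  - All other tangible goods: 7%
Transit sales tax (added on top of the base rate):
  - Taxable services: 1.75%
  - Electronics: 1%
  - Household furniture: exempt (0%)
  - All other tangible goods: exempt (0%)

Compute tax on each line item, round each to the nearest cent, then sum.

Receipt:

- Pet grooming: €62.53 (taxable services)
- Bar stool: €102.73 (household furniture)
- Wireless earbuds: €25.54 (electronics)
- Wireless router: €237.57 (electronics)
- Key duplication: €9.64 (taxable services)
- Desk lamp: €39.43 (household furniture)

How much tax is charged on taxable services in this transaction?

€1.26

Pet grooming €62.53: taxable services → 0% + 1.75% transit = 1.75% → €1.09
Key duplication €9.64: taxable services → 0% + 1.75% transit = 1.75% → €0.17
Tax on taxable services = €1.09 + €0.17 = €1.26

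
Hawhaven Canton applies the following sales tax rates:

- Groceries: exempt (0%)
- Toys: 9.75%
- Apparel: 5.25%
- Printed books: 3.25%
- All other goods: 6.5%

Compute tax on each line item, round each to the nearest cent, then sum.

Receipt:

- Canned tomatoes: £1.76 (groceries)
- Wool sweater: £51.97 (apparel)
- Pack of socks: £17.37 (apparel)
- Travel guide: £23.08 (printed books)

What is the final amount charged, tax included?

£98.57

Canned tomatoes £1.76: groceries → 0% → £0.00
Wool sweater £51.97: apparel → 5.25% → £2.73
Pack of socks £17.37: apparel → 5.25% → £0.91
Travel guide £23.08: printed books → 3.25% → £0.75
Subtotal = £94.18; tax = £4.39; total due = £98.57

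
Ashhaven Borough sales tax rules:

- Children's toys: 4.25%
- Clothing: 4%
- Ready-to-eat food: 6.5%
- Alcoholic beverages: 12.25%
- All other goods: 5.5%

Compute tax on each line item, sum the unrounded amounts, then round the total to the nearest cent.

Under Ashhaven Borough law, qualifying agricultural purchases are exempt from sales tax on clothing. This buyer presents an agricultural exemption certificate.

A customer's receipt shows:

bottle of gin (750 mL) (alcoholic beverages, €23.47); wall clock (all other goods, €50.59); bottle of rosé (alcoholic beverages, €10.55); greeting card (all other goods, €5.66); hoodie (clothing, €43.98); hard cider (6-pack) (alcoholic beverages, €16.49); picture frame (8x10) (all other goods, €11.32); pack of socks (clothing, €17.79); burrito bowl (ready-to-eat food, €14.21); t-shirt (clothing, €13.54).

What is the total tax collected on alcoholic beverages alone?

€6.19

Bottle of gin (750 mL) €23.47: alcoholic beverages → 12.25% → €2.875075
Bottle of rosé €10.55: alcoholic beverages → 12.25% → €1.292375
Hard cider (6-pack) €16.49: alcoholic beverages → 12.25% → €2.020025
Tax on alcoholic beverages: unrounded sum = €6.187475 → €6.19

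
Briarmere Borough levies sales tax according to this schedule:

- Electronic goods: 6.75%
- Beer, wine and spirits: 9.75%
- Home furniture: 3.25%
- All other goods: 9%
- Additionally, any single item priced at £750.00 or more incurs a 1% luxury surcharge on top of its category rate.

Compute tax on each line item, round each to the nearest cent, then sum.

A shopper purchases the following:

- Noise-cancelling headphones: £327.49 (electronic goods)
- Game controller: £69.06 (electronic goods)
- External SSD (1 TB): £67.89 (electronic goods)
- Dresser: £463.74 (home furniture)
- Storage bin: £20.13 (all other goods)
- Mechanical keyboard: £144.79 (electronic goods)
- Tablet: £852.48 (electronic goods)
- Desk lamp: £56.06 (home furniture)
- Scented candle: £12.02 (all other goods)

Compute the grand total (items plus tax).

£2140.63

Noise-cancelling headphones £327.49: electronic goods → 6.75% → £22.11
Game controller £69.06: electronic goods → 6.75% → £4.66
External SSD (1 TB) £67.89: electronic goods → 6.75% → £4.58
Dresser £463.74: home furniture → 3.25% → £15.07
Storage bin £20.13: all other goods → 9% → £1.81
Mechanical keyboard £144.79: electronic goods → 6.75% → £9.77
Tablet £852.48: electronic goods → 6.75% + 1% surcharge = 7.75% → £66.07
Desk lamp £56.06: home furniture → 3.25% → £1.82
Scented candle £12.02: all other goods → 9% → £1.08
Subtotal = £2013.66; tax = £126.97; total due = £2140.63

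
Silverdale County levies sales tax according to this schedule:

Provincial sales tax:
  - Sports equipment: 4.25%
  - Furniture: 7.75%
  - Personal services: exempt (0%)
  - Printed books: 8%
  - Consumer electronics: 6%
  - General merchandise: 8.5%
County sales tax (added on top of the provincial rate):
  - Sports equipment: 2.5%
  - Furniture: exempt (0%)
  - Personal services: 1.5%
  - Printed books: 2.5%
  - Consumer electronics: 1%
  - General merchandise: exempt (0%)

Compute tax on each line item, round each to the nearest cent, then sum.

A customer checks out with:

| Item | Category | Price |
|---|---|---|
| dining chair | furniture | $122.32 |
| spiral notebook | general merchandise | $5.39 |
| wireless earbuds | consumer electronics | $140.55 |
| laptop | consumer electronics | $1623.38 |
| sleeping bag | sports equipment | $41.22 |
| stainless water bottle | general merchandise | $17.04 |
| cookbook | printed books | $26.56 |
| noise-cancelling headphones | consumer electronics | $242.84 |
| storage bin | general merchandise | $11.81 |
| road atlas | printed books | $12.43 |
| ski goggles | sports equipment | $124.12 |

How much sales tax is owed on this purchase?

Dining chair $122.32: furniture → 7.75% + 0% county = 7.75% → $9.48
Spiral notebook $5.39: general merchandise → 8.5% + 0% county = 8.5% → $0.46
Wireless earbuds $140.55: consumer electronics → 6% + 1% county = 7% → $9.84
Laptop $1623.38: consumer electronics → 6% + 1% county = 7% → $113.64
Sleeping bag $41.22: sports equipment → 4.25% + 2.5% county = 6.75% → $2.78
Stainless water bottle $17.04: general merchandise → 8.5% + 0% county = 8.5% → $1.45
Cookbook $26.56: printed books → 8% + 2.5% county = 10.5% → $2.79
Noise-cancelling headphones $242.84: consumer electronics → 6% + 1% county = 7% → $17.00
Storage bin $11.81: general merchandise → 8.5% + 0% county = 8.5% → $1.00
Road atlas $12.43: printed books → 8% + 2.5% county = 10.5% → $1.31
Ski goggles $124.12: sports equipment → 4.25% + 2.5% county = 6.75% → $8.38
Total tax = $9.48 + $0.46 + $9.84 + $113.64 + $2.78 + $1.45 + $2.79 + $17.00 + $1.00 + $1.31 + $8.38 = $168.13

$168.13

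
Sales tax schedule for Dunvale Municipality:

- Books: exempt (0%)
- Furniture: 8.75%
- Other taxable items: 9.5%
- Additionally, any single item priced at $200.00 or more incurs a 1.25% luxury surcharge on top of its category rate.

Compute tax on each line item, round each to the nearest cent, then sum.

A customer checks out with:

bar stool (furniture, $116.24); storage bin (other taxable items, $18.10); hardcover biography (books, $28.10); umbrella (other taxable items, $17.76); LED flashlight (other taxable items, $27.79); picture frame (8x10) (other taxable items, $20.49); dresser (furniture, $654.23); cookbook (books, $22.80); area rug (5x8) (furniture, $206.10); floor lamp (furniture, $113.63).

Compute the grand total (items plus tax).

Bar stool $116.24: furniture → 8.75% → $10.17
Storage bin $18.10: other taxable items → 9.5% → $1.72
Hardcover biography $28.10: books → 0% → $0.00
Umbrella $17.76: other taxable items → 9.5% → $1.69
LED flashlight $27.79: other taxable items → 9.5% → $2.64
Picture frame (8x10) $20.49: other taxable items → 9.5% → $1.95
Dresser $654.23: furniture → 8.75% + 1.25% surcharge = 10% → $65.42
Cookbook $22.80: books → 0% → $0.00
Area rug (5x8) $206.10: furniture → 8.75% + 1.25% surcharge = 10% → $20.61
Floor lamp $113.63: furniture → 8.75% → $9.94
Subtotal = $1225.24; tax = $114.14; total due = $1339.38

$1339.38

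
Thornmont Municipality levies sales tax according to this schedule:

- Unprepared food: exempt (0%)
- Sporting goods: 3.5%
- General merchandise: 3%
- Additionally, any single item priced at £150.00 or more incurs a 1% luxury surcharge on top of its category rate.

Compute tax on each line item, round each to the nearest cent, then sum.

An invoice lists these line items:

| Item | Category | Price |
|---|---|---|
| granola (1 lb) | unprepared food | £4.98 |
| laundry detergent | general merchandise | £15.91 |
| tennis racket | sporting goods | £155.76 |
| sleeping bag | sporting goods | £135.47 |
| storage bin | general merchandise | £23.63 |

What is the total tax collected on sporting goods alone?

£11.75

Tennis racket £155.76: sporting goods → 3.5% + 1% surcharge = 4.5% → £7.01
Sleeping bag £135.47: sporting goods → 3.5% → £4.74
Tax on sporting goods = £7.01 + £4.74 = £11.75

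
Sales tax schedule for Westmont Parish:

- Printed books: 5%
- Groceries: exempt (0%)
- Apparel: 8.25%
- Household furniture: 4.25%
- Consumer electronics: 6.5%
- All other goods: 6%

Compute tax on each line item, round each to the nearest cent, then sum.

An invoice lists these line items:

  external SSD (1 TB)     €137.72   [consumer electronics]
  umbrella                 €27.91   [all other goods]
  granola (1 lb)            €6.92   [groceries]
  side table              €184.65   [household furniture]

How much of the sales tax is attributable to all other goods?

Umbrella €27.91: all other goods → 6% → €1.67
Tax on all other goods = €1.67

€1.67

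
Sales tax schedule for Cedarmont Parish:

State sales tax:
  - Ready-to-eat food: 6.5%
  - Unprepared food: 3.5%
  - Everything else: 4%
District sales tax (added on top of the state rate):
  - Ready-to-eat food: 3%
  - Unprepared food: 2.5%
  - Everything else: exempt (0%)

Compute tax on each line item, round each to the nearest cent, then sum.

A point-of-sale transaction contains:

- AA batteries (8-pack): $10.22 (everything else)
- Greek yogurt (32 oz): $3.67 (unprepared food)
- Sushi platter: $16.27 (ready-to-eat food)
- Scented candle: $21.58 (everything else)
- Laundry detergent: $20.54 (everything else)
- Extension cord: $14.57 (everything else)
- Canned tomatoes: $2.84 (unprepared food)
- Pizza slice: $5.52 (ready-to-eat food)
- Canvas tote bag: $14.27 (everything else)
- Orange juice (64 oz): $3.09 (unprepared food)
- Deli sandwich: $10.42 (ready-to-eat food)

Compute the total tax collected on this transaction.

AA batteries (8-pack) $10.22: everything else → 4% + 0% district = 4% → $0.41
Greek yogurt (32 oz) $3.67: unprepared food → 3.5% + 2.5% district = 6% → $0.22
Sushi platter $16.27: ready-to-eat food → 6.5% + 3% district = 9.5% → $1.55
Scented candle $21.58: everything else → 4% + 0% district = 4% → $0.86
Laundry detergent $20.54: everything else → 4% + 0% district = 4% → $0.82
Extension cord $14.57: everything else → 4% + 0% district = 4% → $0.58
Canned tomatoes $2.84: unprepared food → 3.5% + 2.5% district = 6% → $0.17
Pizza slice $5.52: ready-to-eat food → 6.5% + 3% district = 9.5% → $0.52
Canvas tote bag $14.27: everything else → 4% + 0% district = 4% → $0.57
Orange juice (64 oz) $3.09: unprepared food → 3.5% + 2.5% district = 6% → $0.19
Deli sandwich $10.42: ready-to-eat food → 6.5% + 3% district = 9.5% → $0.99
Total tax = $0.41 + $0.22 + $1.55 + $0.86 + $0.82 + $0.58 + $0.17 + $0.52 + $0.57 + $0.19 + $0.99 = $6.88

$6.88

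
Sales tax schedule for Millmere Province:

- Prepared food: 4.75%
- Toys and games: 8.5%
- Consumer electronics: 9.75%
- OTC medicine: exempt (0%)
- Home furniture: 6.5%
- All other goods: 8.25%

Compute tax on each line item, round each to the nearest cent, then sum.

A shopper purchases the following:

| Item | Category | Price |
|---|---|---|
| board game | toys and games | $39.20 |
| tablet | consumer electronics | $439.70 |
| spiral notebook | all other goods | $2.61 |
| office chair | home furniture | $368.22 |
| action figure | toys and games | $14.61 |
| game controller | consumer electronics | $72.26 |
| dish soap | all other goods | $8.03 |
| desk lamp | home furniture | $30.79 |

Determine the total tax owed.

Board game $39.20: toys and games → 8.5% → $3.33
Tablet $439.70: consumer electronics → 9.75% → $42.87
Spiral notebook $2.61: all other goods → 8.25% → $0.22
Office chair $368.22: home furniture → 6.5% → $23.93
Action figure $14.61: toys and games → 8.5% → $1.24
Game controller $72.26: consumer electronics → 9.75% → $7.05
Dish soap $8.03: all other goods → 8.25% → $0.66
Desk lamp $30.79: home furniture → 6.5% → $2.00
Total tax = $3.33 + $42.87 + $0.22 + $23.93 + $1.24 + $7.05 + $0.66 + $2.00 = $81.30

$81.30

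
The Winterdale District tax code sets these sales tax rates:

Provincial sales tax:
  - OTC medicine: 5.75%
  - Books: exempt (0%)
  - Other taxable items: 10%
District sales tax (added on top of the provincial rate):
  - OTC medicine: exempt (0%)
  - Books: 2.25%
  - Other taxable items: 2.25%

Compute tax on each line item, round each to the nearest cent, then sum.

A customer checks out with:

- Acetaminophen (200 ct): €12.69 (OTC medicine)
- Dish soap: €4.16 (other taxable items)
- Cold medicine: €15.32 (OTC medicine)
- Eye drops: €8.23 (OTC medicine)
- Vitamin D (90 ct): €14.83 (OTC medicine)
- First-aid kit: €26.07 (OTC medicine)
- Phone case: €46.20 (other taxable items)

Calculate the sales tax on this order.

€10.60

Acetaminophen (200 ct) €12.69: OTC medicine → 5.75% + 0% district = 5.75% → €0.73
Dish soap €4.16: other taxable items → 10% + 2.25% district = 12.25% → €0.51
Cold medicine €15.32: OTC medicine → 5.75% + 0% district = 5.75% → €0.88
Eye drops €8.23: OTC medicine → 5.75% + 0% district = 5.75% → €0.47
Vitamin D (90 ct) €14.83: OTC medicine → 5.75% + 0% district = 5.75% → €0.85
First-aid kit €26.07: OTC medicine → 5.75% + 0% district = 5.75% → €1.50
Phone case €46.20: other taxable items → 10% + 2.25% district = 12.25% → €5.66
Total tax = €0.73 + €0.51 + €0.88 + €0.47 + €0.85 + €1.50 + €5.66 = €10.60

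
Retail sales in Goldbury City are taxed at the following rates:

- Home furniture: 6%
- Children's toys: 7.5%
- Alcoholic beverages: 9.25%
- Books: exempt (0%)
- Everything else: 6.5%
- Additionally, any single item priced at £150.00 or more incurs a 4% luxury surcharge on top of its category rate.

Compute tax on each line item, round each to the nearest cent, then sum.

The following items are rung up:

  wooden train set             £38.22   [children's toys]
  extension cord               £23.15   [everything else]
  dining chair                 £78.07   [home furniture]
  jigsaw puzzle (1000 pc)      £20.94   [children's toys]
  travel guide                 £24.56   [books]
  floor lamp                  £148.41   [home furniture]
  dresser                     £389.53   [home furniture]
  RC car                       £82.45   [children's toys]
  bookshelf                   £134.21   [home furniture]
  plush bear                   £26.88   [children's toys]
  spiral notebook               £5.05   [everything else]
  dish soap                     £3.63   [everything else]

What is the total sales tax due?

£75.29

Wooden train set £38.22: children's toys → 7.5% → £2.87
Extension cord £23.15: everything else → 6.5% → £1.50
Dining chair £78.07: home furniture → 6% → £4.68
Jigsaw puzzle (1000 pc) £20.94: children's toys → 7.5% → £1.57
Travel guide £24.56: books → 0% → £0.00
Floor lamp £148.41: home furniture → 6% → £8.90
Dresser £389.53: home furniture → 6% + 4% surcharge = 10% → £38.95
RC car £82.45: children's toys → 7.5% → £6.18
Bookshelf £134.21: home furniture → 6% → £8.05
Plush bear £26.88: children's toys → 7.5% → £2.02
Spiral notebook £5.05: everything else → 6.5% → £0.33
Dish soap £3.63: everything else → 6.5% → £0.24
Total tax = £2.87 + £1.50 + £4.68 + £1.57 + £8.90 + £38.95 + £6.18 + £8.05 + £2.02 + £0.33 + £0.24 = £75.29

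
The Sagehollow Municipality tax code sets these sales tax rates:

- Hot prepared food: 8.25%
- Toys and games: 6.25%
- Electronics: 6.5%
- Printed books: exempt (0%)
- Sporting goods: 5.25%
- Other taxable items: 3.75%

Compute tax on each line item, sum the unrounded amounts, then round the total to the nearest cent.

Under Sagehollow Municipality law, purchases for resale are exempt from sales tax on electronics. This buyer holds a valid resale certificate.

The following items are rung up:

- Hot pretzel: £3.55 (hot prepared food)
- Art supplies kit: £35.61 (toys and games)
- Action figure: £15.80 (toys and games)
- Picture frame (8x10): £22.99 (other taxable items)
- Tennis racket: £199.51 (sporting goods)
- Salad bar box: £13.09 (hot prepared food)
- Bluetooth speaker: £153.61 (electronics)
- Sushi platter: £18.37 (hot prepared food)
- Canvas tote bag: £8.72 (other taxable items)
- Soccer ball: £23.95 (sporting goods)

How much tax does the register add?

£19.02

Hot pretzel £3.55: hot prepared food → 8.25% → £0.292875
Art supplies kit £35.61: toys and games → 6.25% → £2.225625
Action figure £15.80: toys and games → 6.25% → £0.9875
Picture frame (8x10) £22.99: other taxable items → 3.75% → £0.862125
Tennis racket £199.51: sporting goods → 5.25% → £10.474275
Salad bar box £13.09: hot prepared food → 8.25% → £1.079925
Bluetooth speaker £153.61: electronics, buyer-exempt → 0% → £0.00
Sushi platter £18.37: hot prepared food → 8.25% → £1.515525
Canvas tote bag £8.72: other taxable items → 3.75% → £0.327
Soccer ball £23.95: sporting goods → 5.25% → £1.257375
Unrounded tax sum = £19.022225 → £19.02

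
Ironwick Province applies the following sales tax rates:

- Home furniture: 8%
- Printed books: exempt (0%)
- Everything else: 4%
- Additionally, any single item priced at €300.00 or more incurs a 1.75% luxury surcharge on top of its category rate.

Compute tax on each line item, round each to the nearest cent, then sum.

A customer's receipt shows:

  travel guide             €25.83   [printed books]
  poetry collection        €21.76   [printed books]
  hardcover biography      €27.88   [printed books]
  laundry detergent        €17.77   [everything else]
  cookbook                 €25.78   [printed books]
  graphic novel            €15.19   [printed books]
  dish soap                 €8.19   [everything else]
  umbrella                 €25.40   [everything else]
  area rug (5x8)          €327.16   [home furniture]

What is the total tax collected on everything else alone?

€2.06

Laundry detergent €17.77: everything else → 4% → €0.71
Dish soap €8.19: everything else → 4% → €0.33
Umbrella €25.40: everything else → 4% → €1.02
Tax on everything else = €0.71 + €0.33 + €1.02 = €2.06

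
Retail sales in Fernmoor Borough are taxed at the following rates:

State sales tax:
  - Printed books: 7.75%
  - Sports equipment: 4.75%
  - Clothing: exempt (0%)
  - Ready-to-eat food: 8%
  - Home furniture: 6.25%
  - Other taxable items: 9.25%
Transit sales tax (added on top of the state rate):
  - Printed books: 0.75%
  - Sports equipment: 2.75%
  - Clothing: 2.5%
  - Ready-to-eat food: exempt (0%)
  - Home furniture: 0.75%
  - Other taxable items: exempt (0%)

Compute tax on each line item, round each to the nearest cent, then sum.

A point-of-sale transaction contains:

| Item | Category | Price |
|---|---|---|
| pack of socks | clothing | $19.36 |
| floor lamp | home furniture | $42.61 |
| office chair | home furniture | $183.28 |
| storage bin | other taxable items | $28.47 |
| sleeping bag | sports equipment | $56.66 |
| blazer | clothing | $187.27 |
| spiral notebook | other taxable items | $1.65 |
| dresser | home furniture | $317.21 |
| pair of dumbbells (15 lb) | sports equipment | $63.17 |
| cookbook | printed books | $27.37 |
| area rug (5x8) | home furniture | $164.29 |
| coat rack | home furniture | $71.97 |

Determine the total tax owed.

$73.81

Pack of socks $19.36: clothing → 0% + 2.5% transit = 2.5% → $0.48
Floor lamp $42.61: home furniture → 6.25% + 0.75% transit = 7% → $2.98
Office chair $183.28: home furniture → 6.25% + 0.75% transit = 7% → $12.83
Storage bin $28.47: other taxable items → 9.25% + 0% transit = 9.25% → $2.63
Sleeping bag $56.66: sports equipment → 4.75% + 2.75% transit = 7.5% → $4.25
Blazer $187.27: clothing → 0% + 2.5% transit = 2.5% → $4.68
Spiral notebook $1.65: other taxable items → 9.25% + 0% transit = 9.25% → $0.15
Dresser $317.21: home furniture → 6.25% + 0.75% transit = 7% → $22.20
Pair of dumbbells (15 lb) $63.17: sports equipment → 4.75% + 2.75% transit = 7.5% → $4.74
Cookbook $27.37: printed books → 7.75% + 0.75% transit = 8.5% → $2.33
Area rug (5x8) $164.29: home furniture → 6.25% + 0.75% transit = 7% → $11.50
Coat rack $71.97: home furniture → 6.25% + 0.75% transit = 7% → $5.04
Total tax = $0.48 + $2.98 + $12.83 + $2.63 + $4.25 + $4.68 + $0.15 + $22.20 + $4.74 + $2.33 + $11.50 + $5.04 = $73.81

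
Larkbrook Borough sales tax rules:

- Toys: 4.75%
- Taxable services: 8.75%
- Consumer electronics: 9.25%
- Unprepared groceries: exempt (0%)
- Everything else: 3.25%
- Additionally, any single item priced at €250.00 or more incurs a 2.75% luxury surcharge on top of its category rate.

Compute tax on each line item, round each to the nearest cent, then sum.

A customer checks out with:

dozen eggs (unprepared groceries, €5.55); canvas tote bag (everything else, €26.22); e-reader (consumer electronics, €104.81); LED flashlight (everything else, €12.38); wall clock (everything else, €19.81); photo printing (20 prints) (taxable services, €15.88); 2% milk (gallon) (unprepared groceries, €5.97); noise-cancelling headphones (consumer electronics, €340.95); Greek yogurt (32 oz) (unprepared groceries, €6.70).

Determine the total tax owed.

Dozen eggs €5.55: unprepared groceries → 0% → €0.00
Canvas tote bag €26.22: everything else → 3.25% → €0.85
E-reader €104.81: consumer electronics → 9.25% → €9.69
LED flashlight €12.38: everything else → 3.25% → €0.40
Wall clock €19.81: everything else → 3.25% → €0.64
Photo printing (20 prints) €15.88: taxable services → 8.75% → €1.39
2% milk (gallon) €5.97: unprepared groceries → 0% → €0.00
Noise-cancelling headphones €340.95: consumer electronics → 9.25% + 2.75% surcharge = 12% → €40.91
Greek yogurt (32 oz) €6.70: unprepared groceries → 0% → €0.00
Total tax = €0.85 + €9.69 + €0.40 + €0.64 + €1.39 + €40.91 = €53.88

€53.88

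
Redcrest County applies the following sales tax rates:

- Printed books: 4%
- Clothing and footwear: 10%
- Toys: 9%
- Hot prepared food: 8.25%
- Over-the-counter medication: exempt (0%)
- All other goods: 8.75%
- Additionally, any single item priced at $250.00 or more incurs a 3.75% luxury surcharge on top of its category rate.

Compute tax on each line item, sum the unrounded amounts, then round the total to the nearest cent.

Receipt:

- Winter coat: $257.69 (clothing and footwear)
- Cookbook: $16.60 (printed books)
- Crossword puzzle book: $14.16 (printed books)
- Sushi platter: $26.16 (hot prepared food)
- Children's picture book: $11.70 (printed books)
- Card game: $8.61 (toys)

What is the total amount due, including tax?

$374.98

Winter coat $257.69: clothing and footwear → 10% + 3.75% surcharge = 13.75% → $35.432375
Cookbook $16.60: printed books → 4% → $0.664
Crossword puzzle book $14.16: printed books → 4% → $0.5664
Sushi platter $26.16: hot prepared food → 8.25% → $2.1582
Children's picture book $11.70: printed books → 4% → $0.468
Card game $8.61: toys → 9% → $0.7749
Subtotal = $334.92; unrounded tax = $40.063875 → $40.06; total due = $374.98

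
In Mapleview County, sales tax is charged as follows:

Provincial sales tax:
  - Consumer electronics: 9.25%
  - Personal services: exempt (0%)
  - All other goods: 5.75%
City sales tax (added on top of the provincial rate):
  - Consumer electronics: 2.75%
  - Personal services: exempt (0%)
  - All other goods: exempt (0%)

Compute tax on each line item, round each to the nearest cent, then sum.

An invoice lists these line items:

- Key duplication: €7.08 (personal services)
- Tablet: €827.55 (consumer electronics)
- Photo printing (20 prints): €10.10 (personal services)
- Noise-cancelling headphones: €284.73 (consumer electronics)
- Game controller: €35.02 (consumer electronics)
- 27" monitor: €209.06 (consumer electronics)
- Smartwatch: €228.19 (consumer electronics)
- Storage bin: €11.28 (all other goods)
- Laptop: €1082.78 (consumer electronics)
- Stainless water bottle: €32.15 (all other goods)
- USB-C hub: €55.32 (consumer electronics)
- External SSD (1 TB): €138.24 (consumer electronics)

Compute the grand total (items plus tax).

Key duplication €7.08: personal services → 0% + 0% city = 0% → €0.00
Tablet €827.55: consumer electronics → 9.25% + 2.75% city = 12% → €99.31
Photo printing (20 prints) €10.10: personal services → 0% + 0% city = 0% → €0.00
Noise-cancelling headphones €284.73: consumer electronics → 9.25% + 2.75% city = 12% → €34.17
Game controller €35.02: consumer electronics → 9.25% + 2.75% city = 12% → €4.20
27" monitor €209.06: consumer electronics → 9.25% + 2.75% city = 12% → €25.09
Smartwatch €228.19: consumer electronics → 9.25% + 2.75% city = 12% → €27.38
Storage bin €11.28: all other goods → 5.75% + 0% city = 5.75% → €0.65
Laptop €1082.78: consumer electronics → 9.25% + 2.75% city = 12% → €129.93
Stainless water bottle €32.15: all other goods → 5.75% + 0% city = 5.75% → €1.85
USB-C hub €55.32: consumer electronics → 9.25% + 2.75% city = 12% → €6.64
External SSD (1 TB) €138.24: consumer electronics → 9.25% + 2.75% city = 12% → €16.59
Subtotal = €2921.50; tax = €345.81; total due = €3267.31

€3267.31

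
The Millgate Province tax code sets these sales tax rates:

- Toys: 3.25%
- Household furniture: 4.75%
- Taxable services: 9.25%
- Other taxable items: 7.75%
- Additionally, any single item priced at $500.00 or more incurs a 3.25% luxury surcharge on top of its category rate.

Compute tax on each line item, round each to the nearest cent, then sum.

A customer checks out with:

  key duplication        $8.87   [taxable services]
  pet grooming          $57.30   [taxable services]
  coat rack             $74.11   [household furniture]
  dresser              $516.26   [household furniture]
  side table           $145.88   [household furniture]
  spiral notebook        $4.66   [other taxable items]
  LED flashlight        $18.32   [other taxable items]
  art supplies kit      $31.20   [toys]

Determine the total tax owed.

Key duplication $8.87: taxable services → 9.25% → $0.82
Pet grooming $57.30: taxable services → 9.25% → $5.30
Coat rack $74.11: household furniture → 4.75% → $3.52
Dresser $516.26: household furniture → 4.75% + 3.25% surcharge = 8% → $41.30
Side table $145.88: household furniture → 4.75% → $6.93
Spiral notebook $4.66: other taxable items → 7.75% → $0.36
LED flashlight $18.32: other taxable items → 7.75% → $1.42
Art supplies kit $31.20: toys → 3.25% → $1.01
Total tax = $0.82 + $5.30 + $3.52 + $41.30 + $6.93 + $0.36 + $1.42 + $1.01 = $60.66

$60.66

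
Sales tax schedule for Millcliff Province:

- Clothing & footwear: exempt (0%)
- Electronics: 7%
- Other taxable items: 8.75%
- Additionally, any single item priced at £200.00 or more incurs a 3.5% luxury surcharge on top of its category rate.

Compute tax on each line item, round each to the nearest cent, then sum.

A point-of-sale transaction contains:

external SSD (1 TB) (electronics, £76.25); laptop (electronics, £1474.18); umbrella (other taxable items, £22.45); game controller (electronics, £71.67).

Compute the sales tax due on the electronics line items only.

External SSD (1 TB) £76.25: electronics → 7% → £5.34
Laptop £1474.18: electronics → 7% + 3.5% surcharge = 10.5% → £154.79
Game controller £71.67: electronics → 7% → £5.02
Tax on electronics = £5.34 + £154.79 + £5.02 = £165.15

£165.15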